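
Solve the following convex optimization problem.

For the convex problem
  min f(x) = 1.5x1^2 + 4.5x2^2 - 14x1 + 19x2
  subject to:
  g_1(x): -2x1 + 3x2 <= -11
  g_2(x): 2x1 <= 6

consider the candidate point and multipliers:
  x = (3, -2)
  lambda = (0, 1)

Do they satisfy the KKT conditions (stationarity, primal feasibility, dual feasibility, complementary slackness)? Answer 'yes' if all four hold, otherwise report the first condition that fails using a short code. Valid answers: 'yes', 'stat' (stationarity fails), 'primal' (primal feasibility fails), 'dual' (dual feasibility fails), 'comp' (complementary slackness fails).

Gradient of f: grad f(x) = Q x + c = (-5, 1)
Constraint values g_i(x) = a_i^T x - b_i:
  g_1((3, -2)) = -1
  g_2((3, -2)) = 0
Stationarity residual: grad f(x) + sum_i lambda_i a_i = (-3, 1)
  -> stationarity FAILS
Primal feasibility (all g_i <= 0): OK
Dual feasibility (all lambda_i >= 0): OK
Complementary slackness (lambda_i * g_i(x) = 0 for all i): OK

Verdict: the first failing condition is stationarity -> stat.

stat


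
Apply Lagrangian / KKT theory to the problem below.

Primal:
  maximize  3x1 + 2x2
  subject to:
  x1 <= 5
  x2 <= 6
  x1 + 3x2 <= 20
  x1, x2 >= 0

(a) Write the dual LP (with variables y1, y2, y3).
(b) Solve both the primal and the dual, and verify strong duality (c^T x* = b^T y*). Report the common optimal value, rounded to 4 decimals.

The standard primal-dual pair for 'max c^T x s.t. A x <= b, x >= 0' is:
  Dual:  min b^T y  s.t.  A^T y >= c,  y >= 0.

So the dual LP is:
  minimize  5y1 + 6y2 + 20y3
  subject to:
    y1 + y3 >= 3
    y2 + 3y3 >= 2
    y1, y2, y3 >= 0

Solving the primal: x* = (5, 5).
  primal value c^T x* = 25.
Solving the dual: y* = (2.3333, 0, 0.6667).
  dual value b^T y* = 25.
Strong duality: c^T x* = b^T y*. Confirmed.

25


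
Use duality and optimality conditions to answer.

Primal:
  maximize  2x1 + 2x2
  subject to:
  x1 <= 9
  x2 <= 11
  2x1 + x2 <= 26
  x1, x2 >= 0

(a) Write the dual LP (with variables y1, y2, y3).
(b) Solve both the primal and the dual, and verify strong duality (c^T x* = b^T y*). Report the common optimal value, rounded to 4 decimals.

The standard primal-dual pair for 'max c^T x s.t. A x <= b, x >= 0' is:
  Dual:  min b^T y  s.t.  A^T y >= c,  y >= 0.

So the dual LP is:
  minimize  9y1 + 11y2 + 26y3
  subject to:
    y1 + 2y3 >= 2
    y2 + y3 >= 2
    y1, y2, y3 >= 0

Solving the primal: x* = (7.5, 11).
  primal value c^T x* = 37.
Solving the dual: y* = (0, 1, 1).
  dual value b^T y* = 37.
Strong duality: c^T x* = b^T y*. Confirmed.

37


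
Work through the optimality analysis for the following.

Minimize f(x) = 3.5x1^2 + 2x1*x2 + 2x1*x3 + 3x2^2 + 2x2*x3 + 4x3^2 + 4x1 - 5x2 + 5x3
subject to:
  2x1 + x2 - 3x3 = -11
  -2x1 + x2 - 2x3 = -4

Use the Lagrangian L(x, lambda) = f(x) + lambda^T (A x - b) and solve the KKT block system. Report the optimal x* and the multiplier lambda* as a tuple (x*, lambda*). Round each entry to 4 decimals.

Form the Lagrangian:
  L(x, lambda) = (1/2) x^T Q x + c^T x + lambda^T (A x - b)
Stationarity (grad_x L = 0): Q x + c + A^T lambda = 0.
Primal feasibility: A x = b.

This gives the KKT block system:
  [ Q   A^T ] [ x     ]   [-c ]
  [ A    0  ] [ lambda ] = [ b ]

Solving the linear system:
  x*      = (-1.1062, -1.062, 2.5752)
  lambda* = (4.3964, 4.0379)
  f(x*)   = 39.1367

x* = (-1.1062, -1.062, 2.5752), lambda* = (4.3964, 4.0379)


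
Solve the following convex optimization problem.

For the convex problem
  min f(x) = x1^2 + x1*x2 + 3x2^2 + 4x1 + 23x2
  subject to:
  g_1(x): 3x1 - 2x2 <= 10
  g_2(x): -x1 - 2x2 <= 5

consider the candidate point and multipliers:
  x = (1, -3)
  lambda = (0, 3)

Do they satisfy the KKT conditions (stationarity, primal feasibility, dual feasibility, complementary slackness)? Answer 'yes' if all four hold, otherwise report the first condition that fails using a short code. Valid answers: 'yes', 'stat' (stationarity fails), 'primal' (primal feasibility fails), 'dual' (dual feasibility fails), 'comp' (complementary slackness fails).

Gradient of f: grad f(x) = Q x + c = (3, 6)
Constraint values g_i(x) = a_i^T x - b_i:
  g_1((1, -3)) = -1
  g_2((1, -3)) = 0
Stationarity residual: grad f(x) + sum_i lambda_i a_i = (0, 0)
  -> stationarity OK
Primal feasibility (all g_i <= 0): OK
Dual feasibility (all lambda_i >= 0): OK
Complementary slackness (lambda_i * g_i(x) = 0 for all i): OK

Verdict: yes, KKT holds.

yes


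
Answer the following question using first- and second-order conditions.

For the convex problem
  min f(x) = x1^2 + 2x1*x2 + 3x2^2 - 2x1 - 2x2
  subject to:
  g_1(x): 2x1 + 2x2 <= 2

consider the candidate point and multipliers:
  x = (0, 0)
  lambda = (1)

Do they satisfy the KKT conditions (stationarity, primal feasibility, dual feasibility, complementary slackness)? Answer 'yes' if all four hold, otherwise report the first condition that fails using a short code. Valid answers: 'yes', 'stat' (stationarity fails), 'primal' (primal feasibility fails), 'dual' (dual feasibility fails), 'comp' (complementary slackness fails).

Gradient of f: grad f(x) = Q x + c = (-2, -2)
Constraint values g_i(x) = a_i^T x - b_i:
  g_1((0, 0)) = -2
Stationarity residual: grad f(x) + sum_i lambda_i a_i = (0, 0)
  -> stationarity OK
Primal feasibility (all g_i <= 0): OK
Dual feasibility (all lambda_i >= 0): OK
Complementary slackness (lambda_i * g_i(x) = 0 for all i): FAILS

Verdict: the first failing condition is complementary_slackness -> comp.

comp


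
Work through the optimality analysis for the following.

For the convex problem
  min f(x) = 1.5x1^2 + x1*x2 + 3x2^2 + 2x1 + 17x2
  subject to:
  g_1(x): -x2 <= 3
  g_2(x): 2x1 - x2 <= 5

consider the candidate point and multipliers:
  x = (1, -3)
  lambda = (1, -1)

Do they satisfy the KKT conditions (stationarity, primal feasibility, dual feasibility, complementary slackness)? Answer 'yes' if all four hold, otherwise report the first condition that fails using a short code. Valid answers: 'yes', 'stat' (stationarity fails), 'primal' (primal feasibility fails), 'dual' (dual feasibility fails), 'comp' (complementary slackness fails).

Gradient of f: grad f(x) = Q x + c = (2, 0)
Constraint values g_i(x) = a_i^T x - b_i:
  g_1((1, -3)) = 0
  g_2((1, -3)) = 0
Stationarity residual: grad f(x) + sum_i lambda_i a_i = (0, 0)
  -> stationarity OK
Primal feasibility (all g_i <= 0): OK
Dual feasibility (all lambda_i >= 0): FAILS
Complementary slackness (lambda_i * g_i(x) = 0 for all i): OK

Verdict: the first failing condition is dual_feasibility -> dual.

dual


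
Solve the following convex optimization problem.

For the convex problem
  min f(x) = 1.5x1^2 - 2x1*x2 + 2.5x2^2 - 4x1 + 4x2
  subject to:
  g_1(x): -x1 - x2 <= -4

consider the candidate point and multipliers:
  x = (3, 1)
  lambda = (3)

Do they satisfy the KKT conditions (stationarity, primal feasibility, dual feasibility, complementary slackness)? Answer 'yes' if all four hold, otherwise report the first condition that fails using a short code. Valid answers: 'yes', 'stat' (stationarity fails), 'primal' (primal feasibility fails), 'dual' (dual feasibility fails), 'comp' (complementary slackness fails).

Gradient of f: grad f(x) = Q x + c = (3, 3)
Constraint values g_i(x) = a_i^T x - b_i:
  g_1((3, 1)) = 0
Stationarity residual: grad f(x) + sum_i lambda_i a_i = (0, 0)
  -> stationarity OK
Primal feasibility (all g_i <= 0): OK
Dual feasibility (all lambda_i >= 0): OK
Complementary slackness (lambda_i * g_i(x) = 0 for all i): OK

Verdict: yes, KKT holds.

yes


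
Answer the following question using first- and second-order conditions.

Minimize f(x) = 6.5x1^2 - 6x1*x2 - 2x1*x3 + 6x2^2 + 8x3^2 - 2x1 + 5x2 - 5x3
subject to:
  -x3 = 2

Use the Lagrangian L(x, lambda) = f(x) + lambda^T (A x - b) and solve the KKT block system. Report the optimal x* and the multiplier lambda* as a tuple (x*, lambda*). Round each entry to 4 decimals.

Form the Lagrangian:
  L(x, lambda) = (1/2) x^T Q x + c^T x + lambda^T (A x - b)
Stationarity (grad_x L = 0): Q x + c + A^T lambda = 0.
Primal feasibility: A x = b.

This gives the KKT block system:
  [ Q   A^T ] [ x     ]   [-c ]
  [ A    0  ] [ lambda ] = [ b ]

Solving the linear system:
  x*      = (-0.45, -0.6417, -2)
  lambda* = (-36.1)
  f(x*)   = 39.9458

x* = (-0.45, -0.6417, -2), lambda* = (-36.1)


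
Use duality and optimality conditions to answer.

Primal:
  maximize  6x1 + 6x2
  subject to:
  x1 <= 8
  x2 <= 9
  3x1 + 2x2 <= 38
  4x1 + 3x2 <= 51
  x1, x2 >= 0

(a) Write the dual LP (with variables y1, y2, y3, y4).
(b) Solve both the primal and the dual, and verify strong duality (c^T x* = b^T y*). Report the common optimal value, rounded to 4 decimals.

The standard primal-dual pair for 'max c^T x s.t. A x <= b, x >= 0' is:
  Dual:  min b^T y  s.t.  A^T y >= c,  y >= 0.

So the dual LP is:
  minimize  8y1 + 9y2 + 38y3 + 51y4
  subject to:
    y1 + 3y3 + 4y4 >= 6
    y2 + 2y3 + 3y4 >= 6
    y1, y2, y3, y4 >= 0

Solving the primal: x* = (6, 9).
  primal value c^T x* = 90.
Solving the dual: y* = (0, 1.5, 0, 1.5).
  dual value b^T y* = 90.
Strong duality: c^T x* = b^T y*. Confirmed.

90


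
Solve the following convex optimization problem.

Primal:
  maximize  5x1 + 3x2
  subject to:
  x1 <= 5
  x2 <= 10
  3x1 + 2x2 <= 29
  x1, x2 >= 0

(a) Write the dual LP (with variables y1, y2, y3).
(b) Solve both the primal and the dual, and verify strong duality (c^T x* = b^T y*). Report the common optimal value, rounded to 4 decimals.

The standard primal-dual pair for 'max c^T x s.t. A x <= b, x >= 0' is:
  Dual:  min b^T y  s.t.  A^T y >= c,  y >= 0.

So the dual LP is:
  minimize  5y1 + 10y2 + 29y3
  subject to:
    y1 + 3y3 >= 5
    y2 + 2y3 >= 3
    y1, y2, y3 >= 0

Solving the primal: x* = (5, 7).
  primal value c^T x* = 46.
Solving the dual: y* = (0.5, 0, 1.5).
  dual value b^T y* = 46.
Strong duality: c^T x* = b^T y*. Confirmed.

46


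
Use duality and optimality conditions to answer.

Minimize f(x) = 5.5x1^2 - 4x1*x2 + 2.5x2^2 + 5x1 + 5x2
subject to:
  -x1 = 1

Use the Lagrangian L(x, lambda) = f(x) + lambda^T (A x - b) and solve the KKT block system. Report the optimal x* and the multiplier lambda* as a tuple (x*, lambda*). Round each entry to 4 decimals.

Form the Lagrangian:
  L(x, lambda) = (1/2) x^T Q x + c^T x + lambda^T (A x - b)
Stationarity (grad_x L = 0): Q x + c + A^T lambda = 0.
Primal feasibility: A x = b.

This gives the KKT block system:
  [ Q   A^T ] [ x     ]   [-c ]
  [ A    0  ] [ lambda ] = [ b ]

Solving the linear system:
  x*      = (-1, -1.8)
  lambda* = (1.2)
  f(x*)   = -7.6

x* = (-1, -1.8), lambda* = (1.2)


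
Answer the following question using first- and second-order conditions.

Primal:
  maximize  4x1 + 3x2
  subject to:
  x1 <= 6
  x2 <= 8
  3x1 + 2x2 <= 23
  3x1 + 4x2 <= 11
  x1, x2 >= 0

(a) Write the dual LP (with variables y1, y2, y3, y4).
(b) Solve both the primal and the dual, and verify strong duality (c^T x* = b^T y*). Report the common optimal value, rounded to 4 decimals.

The standard primal-dual pair for 'max c^T x s.t. A x <= b, x >= 0' is:
  Dual:  min b^T y  s.t.  A^T y >= c,  y >= 0.

So the dual LP is:
  minimize  6y1 + 8y2 + 23y3 + 11y4
  subject to:
    y1 + 3y3 + 3y4 >= 4
    y2 + 2y3 + 4y4 >= 3
    y1, y2, y3, y4 >= 0

Solving the primal: x* = (3.6667, 0).
  primal value c^T x* = 14.6667.
Solving the dual: y* = (0, 0, 0, 1.3333).
  dual value b^T y* = 14.6667.
Strong duality: c^T x* = b^T y*. Confirmed.

14.6667


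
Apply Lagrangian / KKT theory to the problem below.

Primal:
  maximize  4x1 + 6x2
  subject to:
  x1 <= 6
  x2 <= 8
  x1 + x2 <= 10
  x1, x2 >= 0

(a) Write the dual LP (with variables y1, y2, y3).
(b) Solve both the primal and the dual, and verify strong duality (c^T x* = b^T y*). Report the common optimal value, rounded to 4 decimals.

The standard primal-dual pair for 'max c^T x s.t. A x <= b, x >= 0' is:
  Dual:  min b^T y  s.t.  A^T y >= c,  y >= 0.

So the dual LP is:
  minimize  6y1 + 8y2 + 10y3
  subject to:
    y1 + y3 >= 4
    y2 + y3 >= 6
    y1, y2, y3 >= 0

Solving the primal: x* = (2, 8).
  primal value c^T x* = 56.
Solving the dual: y* = (0, 2, 4).
  dual value b^T y* = 56.
Strong duality: c^T x* = b^T y*. Confirmed.

56


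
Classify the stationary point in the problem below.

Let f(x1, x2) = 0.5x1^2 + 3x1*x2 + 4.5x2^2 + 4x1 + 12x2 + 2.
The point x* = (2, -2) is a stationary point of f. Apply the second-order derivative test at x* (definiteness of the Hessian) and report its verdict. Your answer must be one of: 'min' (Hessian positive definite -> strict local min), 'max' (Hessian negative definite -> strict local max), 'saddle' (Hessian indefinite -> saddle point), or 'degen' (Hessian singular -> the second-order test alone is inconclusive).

Compute the Hessian H = grad^2 f:
  H = [[1, 3], [3, 9]]
Verify stationarity: grad f(x*) = H x* + g = (0, 0).
Eigenvalues of H: 0, 10.
H has a zero eigenvalue (singular; positive semidefinite but not definite), so H is neither positive definite, negative definite, nor indefinite. The second-order test alone is inconclusive -> degen.
(Indeed, f is constant along the null direction of H through x*, so x* is not a strict local extremum.)

degen


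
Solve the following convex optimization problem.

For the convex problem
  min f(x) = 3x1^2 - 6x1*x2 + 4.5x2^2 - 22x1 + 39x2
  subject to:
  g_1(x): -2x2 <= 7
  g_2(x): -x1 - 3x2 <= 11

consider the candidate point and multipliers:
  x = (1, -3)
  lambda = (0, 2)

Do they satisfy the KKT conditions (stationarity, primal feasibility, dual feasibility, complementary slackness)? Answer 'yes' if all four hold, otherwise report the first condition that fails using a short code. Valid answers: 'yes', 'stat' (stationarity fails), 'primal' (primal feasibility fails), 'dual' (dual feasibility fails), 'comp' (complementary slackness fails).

Gradient of f: grad f(x) = Q x + c = (2, 6)
Constraint values g_i(x) = a_i^T x - b_i:
  g_1((1, -3)) = -1
  g_2((1, -3)) = -3
Stationarity residual: grad f(x) + sum_i lambda_i a_i = (0, 0)
  -> stationarity OK
Primal feasibility (all g_i <= 0): OK
Dual feasibility (all lambda_i >= 0): OK
Complementary slackness (lambda_i * g_i(x) = 0 for all i): FAILS

Verdict: the first failing condition is complementary_slackness -> comp.

comp


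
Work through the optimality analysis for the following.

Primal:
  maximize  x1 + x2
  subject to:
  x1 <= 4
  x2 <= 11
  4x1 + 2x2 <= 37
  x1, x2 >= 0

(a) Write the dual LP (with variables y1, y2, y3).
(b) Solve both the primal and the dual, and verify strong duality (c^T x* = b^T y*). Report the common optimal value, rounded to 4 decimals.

The standard primal-dual pair for 'max c^T x s.t. A x <= b, x >= 0' is:
  Dual:  min b^T y  s.t.  A^T y >= c,  y >= 0.

So the dual LP is:
  minimize  4y1 + 11y2 + 37y3
  subject to:
    y1 + 4y3 >= 1
    y2 + 2y3 >= 1
    y1, y2, y3 >= 0

Solving the primal: x* = (3.75, 11).
  primal value c^T x* = 14.75.
Solving the dual: y* = (0, 0.5, 0.25).
  dual value b^T y* = 14.75.
Strong duality: c^T x* = b^T y*. Confirmed.

14.75


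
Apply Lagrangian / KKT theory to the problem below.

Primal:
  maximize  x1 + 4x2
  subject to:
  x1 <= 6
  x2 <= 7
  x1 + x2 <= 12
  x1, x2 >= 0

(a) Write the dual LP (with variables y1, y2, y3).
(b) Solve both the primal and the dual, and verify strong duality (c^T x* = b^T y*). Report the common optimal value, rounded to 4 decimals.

The standard primal-dual pair for 'max c^T x s.t. A x <= b, x >= 0' is:
  Dual:  min b^T y  s.t.  A^T y >= c,  y >= 0.

So the dual LP is:
  minimize  6y1 + 7y2 + 12y3
  subject to:
    y1 + y3 >= 1
    y2 + y3 >= 4
    y1, y2, y3 >= 0

Solving the primal: x* = (5, 7).
  primal value c^T x* = 33.
Solving the dual: y* = (0, 3, 1).
  dual value b^T y* = 33.
Strong duality: c^T x* = b^T y*. Confirmed.

33


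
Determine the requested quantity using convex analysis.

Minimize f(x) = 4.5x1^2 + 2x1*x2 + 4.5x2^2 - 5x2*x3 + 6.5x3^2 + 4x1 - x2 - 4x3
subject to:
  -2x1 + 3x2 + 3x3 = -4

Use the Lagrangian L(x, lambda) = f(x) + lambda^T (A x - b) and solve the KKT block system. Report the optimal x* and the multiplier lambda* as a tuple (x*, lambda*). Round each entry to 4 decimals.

Form the Lagrangian:
  L(x, lambda) = (1/2) x^T Q x + c^T x + lambda^T (A x - b)
Stationarity (grad_x L = 0): Q x + c + A^T lambda = 0.
Primal feasibility: A x = b.

This gives the KKT block system:
  [ Q   A^T ] [ x     ]   [-c ]
  [ A    0  ] [ lambda ] = [ b ]

Solving the linear system:
  x*      = (0.1532, -0.7959, -0.4353)
  lambda* = (1.8933)
  f(x*)   = 5.3616

x* = (0.1532, -0.7959, -0.4353), lambda* = (1.8933)


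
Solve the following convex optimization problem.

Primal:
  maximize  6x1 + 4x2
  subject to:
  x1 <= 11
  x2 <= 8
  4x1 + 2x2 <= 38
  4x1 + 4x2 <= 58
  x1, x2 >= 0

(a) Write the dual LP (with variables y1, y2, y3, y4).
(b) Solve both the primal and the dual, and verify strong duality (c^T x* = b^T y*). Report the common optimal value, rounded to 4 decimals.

The standard primal-dual pair for 'max c^T x s.t. A x <= b, x >= 0' is:
  Dual:  min b^T y  s.t.  A^T y >= c,  y >= 0.

So the dual LP is:
  minimize  11y1 + 8y2 + 38y3 + 58y4
  subject to:
    y1 + 4y3 + 4y4 >= 6
    y2 + 2y3 + 4y4 >= 4
    y1, y2, y3, y4 >= 0

Solving the primal: x* = (5.5, 8).
  primal value c^T x* = 65.
Solving the dual: y* = (0, 1, 1.5, 0).
  dual value b^T y* = 65.
Strong duality: c^T x* = b^T y*. Confirmed.

65


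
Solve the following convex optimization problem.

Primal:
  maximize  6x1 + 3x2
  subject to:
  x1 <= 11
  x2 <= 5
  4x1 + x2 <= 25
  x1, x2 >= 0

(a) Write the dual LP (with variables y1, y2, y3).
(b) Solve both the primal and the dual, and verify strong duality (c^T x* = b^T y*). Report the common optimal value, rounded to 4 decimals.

The standard primal-dual pair for 'max c^T x s.t. A x <= b, x >= 0' is:
  Dual:  min b^T y  s.t.  A^T y >= c,  y >= 0.

So the dual LP is:
  minimize  11y1 + 5y2 + 25y3
  subject to:
    y1 + 4y3 >= 6
    y2 + y3 >= 3
    y1, y2, y3 >= 0

Solving the primal: x* = (5, 5).
  primal value c^T x* = 45.
Solving the dual: y* = (0, 1.5, 1.5).
  dual value b^T y* = 45.
Strong duality: c^T x* = b^T y*. Confirmed.

45


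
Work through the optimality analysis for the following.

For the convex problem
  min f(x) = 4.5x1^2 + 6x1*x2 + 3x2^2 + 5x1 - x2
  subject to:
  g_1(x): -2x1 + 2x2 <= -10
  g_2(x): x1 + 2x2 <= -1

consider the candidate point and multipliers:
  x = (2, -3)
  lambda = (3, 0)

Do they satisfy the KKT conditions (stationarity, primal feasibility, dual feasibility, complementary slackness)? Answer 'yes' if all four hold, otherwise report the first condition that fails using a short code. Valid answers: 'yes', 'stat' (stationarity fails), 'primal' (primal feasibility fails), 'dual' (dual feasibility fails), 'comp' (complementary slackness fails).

Gradient of f: grad f(x) = Q x + c = (5, -7)
Constraint values g_i(x) = a_i^T x - b_i:
  g_1((2, -3)) = 0
  g_2((2, -3)) = -3
Stationarity residual: grad f(x) + sum_i lambda_i a_i = (-1, -1)
  -> stationarity FAILS
Primal feasibility (all g_i <= 0): OK
Dual feasibility (all lambda_i >= 0): OK
Complementary slackness (lambda_i * g_i(x) = 0 for all i): OK

Verdict: the first failing condition is stationarity -> stat.

stat


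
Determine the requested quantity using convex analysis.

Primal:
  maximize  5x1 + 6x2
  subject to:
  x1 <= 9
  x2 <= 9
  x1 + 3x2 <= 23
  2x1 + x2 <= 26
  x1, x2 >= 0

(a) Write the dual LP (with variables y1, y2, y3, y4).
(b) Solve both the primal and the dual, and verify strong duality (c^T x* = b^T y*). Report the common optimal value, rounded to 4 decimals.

The standard primal-dual pair for 'max c^T x s.t. A x <= b, x >= 0' is:
  Dual:  min b^T y  s.t.  A^T y >= c,  y >= 0.

So the dual LP is:
  minimize  9y1 + 9y2 + 23y3 + 26y4
  subject to:
    y1 + y3 + 2y4 >= 5
    y2 + 3y3 + y4 >= 6
    y1, y2, y3, y4 >= 0

Solving the primal: x* = (9, 4.6667).
  primal value c^T x* = 73.
Solving the dual: y* = (3, 0, 2, 0).
  dual value b^T y* = 73.
Strong duality: c^T x* = b^T y*. Confirmed.

73


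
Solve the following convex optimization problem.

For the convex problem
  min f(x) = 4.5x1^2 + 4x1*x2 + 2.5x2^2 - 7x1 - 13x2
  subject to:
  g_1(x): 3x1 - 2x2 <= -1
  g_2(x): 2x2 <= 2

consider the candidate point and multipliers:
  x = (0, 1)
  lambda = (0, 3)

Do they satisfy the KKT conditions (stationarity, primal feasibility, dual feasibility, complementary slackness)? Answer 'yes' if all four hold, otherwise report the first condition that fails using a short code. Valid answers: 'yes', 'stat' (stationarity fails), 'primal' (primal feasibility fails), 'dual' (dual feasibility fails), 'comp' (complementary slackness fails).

Gradient of f: grad f(x) = Q x + c = (-3, -8)
Constraint values g_i(x) = a_i^T x - b_i:
  g_1((0, 1)) = -1
  g_2((0, 1)) = 0
Stationarity residual: grad f(x) + sum_i lambda_i a_i = (-3, -2)
  -> stationarity FAILS
Primal feasibility (all g_i <= 0): OK
Dual feasibility (all lambda_i >= 0): OK
Complementary slackness (lambda_i * g_i(x) = 0 for all i): OK

Verdict: the first failing condition is stationarity -> stat.

stat


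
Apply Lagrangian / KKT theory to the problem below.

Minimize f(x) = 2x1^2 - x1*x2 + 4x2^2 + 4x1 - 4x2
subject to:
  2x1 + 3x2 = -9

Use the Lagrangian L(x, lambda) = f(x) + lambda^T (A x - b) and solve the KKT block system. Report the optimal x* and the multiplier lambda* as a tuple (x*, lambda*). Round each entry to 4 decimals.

Form the Lagrangian:
  L(x, lambda) = (1/2) x^T Q x + c^T x + lambda^T (A x - b)
Stationarity (grad_x L = 0): Q x + c + A^T lambda = 0.
Primal feasibility: A x = b.

This gives the KKT block system:
  [ Q   A^T ] [ x     ]   [-c ]
  [ A    0  ] [ lambda ] = [ b ]

Solving the linear system:
  x*      = (-2.8875, -1.075)
  lambda* = (3.2375)
  f(x*)   = 10.9438

x* = (-2.8875, -1.075), lambda* = (3.2375)


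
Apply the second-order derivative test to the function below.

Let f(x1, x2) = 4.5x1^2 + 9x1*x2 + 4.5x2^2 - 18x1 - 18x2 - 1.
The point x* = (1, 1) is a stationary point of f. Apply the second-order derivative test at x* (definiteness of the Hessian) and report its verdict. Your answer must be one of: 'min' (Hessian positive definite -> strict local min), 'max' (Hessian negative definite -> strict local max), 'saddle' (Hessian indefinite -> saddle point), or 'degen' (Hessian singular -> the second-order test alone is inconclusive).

Compute the Hessian H = grad^2 f:
  H = [[9, 9], [9, 9]]
Verify stationarity: grad f(x*) = H x* + g = (0, 0).
Eigenvalues of H: 0, 18.
H has a zero eigenvalue (singular; positive semidefinite but not definite), so H is neither positive definite, negative definite, nor indefinite. The second-order test alone is inconclusive -> degen.
(Indeed, f is constant along the null direction of H through x*, so x* is not a strict local extremum.)

degen


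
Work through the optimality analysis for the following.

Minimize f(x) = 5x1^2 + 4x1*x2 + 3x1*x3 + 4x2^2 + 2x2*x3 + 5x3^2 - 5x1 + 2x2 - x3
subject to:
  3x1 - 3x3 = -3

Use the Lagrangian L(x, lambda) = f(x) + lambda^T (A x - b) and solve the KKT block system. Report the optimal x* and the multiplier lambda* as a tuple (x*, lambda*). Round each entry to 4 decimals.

Form the Lagrangian:
  L(x, lambda) = (1/2) x^T Q x + c^T x + lambda^T (A x - b)
Stationarity (grad_x L = 0): Q x + c + A^T lambda = 0.
Primal feasibility: A x = b.

This gives the KKT block system:
  [ Q   A^T ] [ x     ]   [-c ]
  [ A    0  ] [ lambda ] = [ b ]

Solving the linear system:
  x*      = (-0.186, -0.3605, 0.814)
  lambda* = (1.9535)
  f(x*)   = 2.6279

x* = (-0.186, -0.3605, 0.814), lambda* = (1.9535)


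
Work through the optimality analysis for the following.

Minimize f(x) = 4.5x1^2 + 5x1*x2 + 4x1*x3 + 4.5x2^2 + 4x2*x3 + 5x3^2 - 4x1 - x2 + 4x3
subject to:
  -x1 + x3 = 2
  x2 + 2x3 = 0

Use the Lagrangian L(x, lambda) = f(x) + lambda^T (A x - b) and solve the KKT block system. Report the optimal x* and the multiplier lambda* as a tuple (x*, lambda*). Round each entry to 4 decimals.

Form the Lagrangian:
  L(x, lambda) = (1/2) x^T Q x + c^T x + lambda^T (A x - b)
Stationarity (grad_x L = 0): Q x + c + A^T lambda = 0.
Primal feasibility: A x = b.

This gives the KKT block system:
  [ Q   A^T ] [ x     ]   [-c ]
  [ A    0  ] [ lambda ] = [ b ]

Solving the linear system:
  x*      = (-1.8519, -0.2963, 0.1481)
  lambda* = (-21.5556, 12.3333)
  f(x*)   = 25.7037

x* = (-1.8519, -0.2963, 0.1481), lambda* = (-21.5556, 12.3333)


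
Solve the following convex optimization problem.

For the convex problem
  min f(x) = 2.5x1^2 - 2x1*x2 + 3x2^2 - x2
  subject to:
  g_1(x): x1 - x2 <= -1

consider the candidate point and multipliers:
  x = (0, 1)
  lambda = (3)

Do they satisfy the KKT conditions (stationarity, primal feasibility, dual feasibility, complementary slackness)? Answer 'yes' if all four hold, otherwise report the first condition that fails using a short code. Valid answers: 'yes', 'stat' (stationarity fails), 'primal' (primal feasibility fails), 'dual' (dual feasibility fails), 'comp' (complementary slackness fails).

Gradient of f: grad f(x) = Q x + c = (-2, 5)
Constraint values g_i(x) = a_i^T x - b_i:
  g_1((0, 1)) = 0
Stationarity residual: grad f(x) + sum_i lambda_i a_i = (1, 2)
  -> stationarity FAILS
Primal feasibility (all g_i <= 0): OK
Dual feasibility (all lambda_i >= 0): OK
Complementary slackness (lambda_i * g_i(x) = 0 for all i): OK

Verdict: the first failing condition is stationarity -> stat.

stat


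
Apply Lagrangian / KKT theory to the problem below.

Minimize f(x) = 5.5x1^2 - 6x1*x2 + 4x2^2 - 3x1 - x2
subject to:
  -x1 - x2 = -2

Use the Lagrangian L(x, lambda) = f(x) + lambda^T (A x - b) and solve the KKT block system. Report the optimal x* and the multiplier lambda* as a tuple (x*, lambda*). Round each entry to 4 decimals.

Form the Lagrangian:
  L(x, lambda) = (1/2) x^T Q x + c^T x + lambda^T (A x - b)
Stationarity (grad_x L = 0): Q x + c + A^T lambda = 0.
Primal feasibility: A x = b.

This gives the KKT block system:
  [ Q   A^T ] [ x     ]   [-c ]
  [ A    0  ] [ lambda ] = [ b ]

Solving the linear system:
  x*      = (0.9677, 1.0323)
  lambda* = (1.4516)
  f(x*)   = -0.5161

x* = (0.9677, 1.0323), lambda* = (1.4516)


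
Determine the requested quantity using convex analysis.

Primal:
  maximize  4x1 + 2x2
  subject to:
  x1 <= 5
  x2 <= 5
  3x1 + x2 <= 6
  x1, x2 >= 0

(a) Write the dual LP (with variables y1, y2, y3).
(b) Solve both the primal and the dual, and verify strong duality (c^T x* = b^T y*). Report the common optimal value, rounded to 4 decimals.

The standard primal-dual pair for 'max c^T x s.t. A x <= b, x >= 0' is:
  Dual:  min b^T y  s.t.  A^T y >= c,  y >= 0.

So the dual LP is:
  minimize  5y1 + 5y2 + 6y3
  subject to:
    y1 + 3y3 >= 4
    y2 + y3 >= 2
    y1, y2, y3 >= 0

Solving the primal: x* = (0.3333, 5).
  primal value c^T x* = 11.3333.
Solving the dual: y* = (0, 0.6667, 1.3333).
  dual value b^T y* = 11.3333.
Strong duality: c^T x* = b^T y*. Confirmed.

11.3333


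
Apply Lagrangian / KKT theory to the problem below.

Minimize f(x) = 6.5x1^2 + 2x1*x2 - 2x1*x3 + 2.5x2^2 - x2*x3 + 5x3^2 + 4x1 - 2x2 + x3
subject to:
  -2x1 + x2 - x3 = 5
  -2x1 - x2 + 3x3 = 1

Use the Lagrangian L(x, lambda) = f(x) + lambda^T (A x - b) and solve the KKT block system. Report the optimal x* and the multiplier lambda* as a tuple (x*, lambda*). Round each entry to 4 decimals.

Form the Lagrangian:
  L(x, lambda) = (1/2) x^T Q x + c^T x + lambda^T (A x - b)
Stationarity (grad_x L = 0): Q x + c + A^T lambda = 0.
Primal feasibility: A x = b.

This gives the KKT block system:
  [ Q   A^T ] [ x     ]   [-c ]
  [ A    0  ] [ lambda ] = [ b ]

Solving the linear system:
  x*      = (-1.6, 1.6, -0.2)
  lambda* = (-4.8, -1.8)
  f(x*)   = 8

x* = (-1.6, 1.6, -0.2), lambda* = (-4.8, -1.8)


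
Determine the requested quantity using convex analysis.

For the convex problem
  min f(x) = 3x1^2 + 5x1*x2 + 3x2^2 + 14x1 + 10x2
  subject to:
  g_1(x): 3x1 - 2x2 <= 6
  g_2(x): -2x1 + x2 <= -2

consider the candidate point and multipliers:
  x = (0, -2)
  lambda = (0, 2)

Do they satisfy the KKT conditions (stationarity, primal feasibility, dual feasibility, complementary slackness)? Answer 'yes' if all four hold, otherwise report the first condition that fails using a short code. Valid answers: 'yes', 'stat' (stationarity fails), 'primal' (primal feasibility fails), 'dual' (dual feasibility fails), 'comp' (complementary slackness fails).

Gradient of f: grad f(x) = Q x + c = (4, -2)
Constraint values g_i(x) = a_i^T x - b_i:
  g_1((0, -2)) = -2
  g_2((0, -2)) = 0
Stationarity residual: grad f(x) + sum_i lambda_i a_i = (0, 0)
  -> stationarity OK
Primal feasibility (all g_i <= 0): OK
Dual feasibility (all lambda_i >= 0): OK
Complementary slackness (lambda_i * g_i(x) = 0 for all i): OK

Verdict: yes, KKT holds.

yes


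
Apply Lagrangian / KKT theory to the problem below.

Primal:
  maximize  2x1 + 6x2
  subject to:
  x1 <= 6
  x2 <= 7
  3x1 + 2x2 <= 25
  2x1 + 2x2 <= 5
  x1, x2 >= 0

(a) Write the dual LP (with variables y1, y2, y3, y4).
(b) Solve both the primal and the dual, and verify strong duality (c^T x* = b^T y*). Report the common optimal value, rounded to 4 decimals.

The standard primal-dual pair for 'max c^T x s.t. A x <= b, x >= 0' is:
  Dual:  min b^T y  s.t.  A^T y >= c,  y >= 0.

So the dual LP is:
  minimize  6y1 + 7y2 + 25y3 + 5y4
  subject to:
    y1 + 3y3 + 2y4 >= 2
    y2 + 2y3 + 2y4 >= 6
    y1, y2, y3, y4 >= 0

Solving the primal: x* = (0, 2.5).
  primal value c^T x* = 15.
Solving the dual: y* = (0, 0, 0, 3).
  dual value b^T y* = 15.
Strong duality: c^T x* = b^T y*. Confirmed.

15


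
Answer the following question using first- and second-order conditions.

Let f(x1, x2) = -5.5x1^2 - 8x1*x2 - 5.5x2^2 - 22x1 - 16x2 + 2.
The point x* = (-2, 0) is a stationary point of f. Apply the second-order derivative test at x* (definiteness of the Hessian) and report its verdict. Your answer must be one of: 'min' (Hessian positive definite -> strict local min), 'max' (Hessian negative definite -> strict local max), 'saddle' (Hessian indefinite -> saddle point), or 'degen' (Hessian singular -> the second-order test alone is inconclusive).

Compute the Hessian H = grad^2 f:
  H = [[-11, -8], [-8, -11]]
Verify stationarity: grad f(x*) = H x* + g = (0, 0).
Eigenvalues of H: -19, -3.
Both eigenvalues < 0, so H is negative definite -> x* is a strict local max.

max


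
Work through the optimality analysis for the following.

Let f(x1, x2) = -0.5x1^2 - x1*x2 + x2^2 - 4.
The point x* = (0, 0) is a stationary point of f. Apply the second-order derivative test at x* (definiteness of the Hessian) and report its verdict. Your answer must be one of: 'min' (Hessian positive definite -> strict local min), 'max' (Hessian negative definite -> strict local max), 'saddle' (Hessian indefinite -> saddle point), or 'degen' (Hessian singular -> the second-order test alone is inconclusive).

Compute the Hessian H = grad^2 f:
  H = [[-1, -1], [-1, 2]]
Verify stationarity: grad f(x*) = H x* + g = (0, 0).
Eigenvalues of H: -1.3028, 2.3028.
Eigenvalues have mixed signs, so H is indefinite -> x* is a saddle point.

saddle


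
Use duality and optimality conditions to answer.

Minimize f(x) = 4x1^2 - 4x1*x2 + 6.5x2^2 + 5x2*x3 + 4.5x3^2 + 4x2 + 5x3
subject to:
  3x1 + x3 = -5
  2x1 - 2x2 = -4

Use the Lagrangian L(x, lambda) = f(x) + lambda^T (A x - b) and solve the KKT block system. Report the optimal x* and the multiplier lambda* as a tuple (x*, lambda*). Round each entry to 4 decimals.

Form the Lagrangian:
  L(x, lambda) = (1/2) x^T Q x + c^T x + lambda^T (A x - b)
Stationarity (grad_x L = 0): Q x + c + A^T lambda = 0.
Primal feasibility: A x = b.

This gives the KKT block system:
  [ Q   A^T ] [ x     ]   [-c ]
  [ A    0  ] [ lambda ] = [ b ]

Solving the linear system:
  x*      = (-1.3594, 0.6406, -0.9219)
  lambda* = (0.0938, 6.5781)
  f(x*)   = 12.3672

x* = (-1.3594, 0.6406, -0.9219), lambda* = (0.0938, 6.5781)


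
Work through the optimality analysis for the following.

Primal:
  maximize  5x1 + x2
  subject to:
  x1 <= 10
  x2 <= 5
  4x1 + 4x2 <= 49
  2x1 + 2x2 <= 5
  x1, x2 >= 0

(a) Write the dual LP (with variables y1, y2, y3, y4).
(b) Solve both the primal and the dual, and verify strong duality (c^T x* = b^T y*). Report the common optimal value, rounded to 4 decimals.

The standard primal-dual pair for 'max c^T x s.t. A x <= b, x >= 0' is:
  Dual:  min b^T y  s.t.  A^T y >= c,  y >= 0.

So the dual LP is:
  minimize  10y1 + 5y2 + 49y3 + 5y4
  subject to:
    y1 + 4y3 + 2y4 >= 5
    y2 + 4y3 + 2y4 >= 1
    y1, y2, y3, y4 >= 0

Solving the primal: x* = (2.5, 0).
  primal value c^T x* = 12.5.
Solving the dual: y* = (0, 0, 0, 2.5).
  dual value b^T y* = 12.5.
Strong duality: c^T x* = b^T y*. Confirmed.

12.5


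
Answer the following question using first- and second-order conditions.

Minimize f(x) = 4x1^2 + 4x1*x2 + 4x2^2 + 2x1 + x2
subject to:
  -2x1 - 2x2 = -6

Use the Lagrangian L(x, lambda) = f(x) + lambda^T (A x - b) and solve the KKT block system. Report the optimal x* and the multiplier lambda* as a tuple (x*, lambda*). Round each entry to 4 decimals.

Form the Lagrangian:
  L(x, lambda) = (1/2) x^T Q x + c^T x + lambda^T (A x - b)
Stationarity (grad_x L = 0): Q x + c + A^T lambda = 0.
Primal feasibility: A x = b.

This gives the KKT block system:
  [ Q   A^T ] [ x     ]   [-c ]
  [ A    0  ] [ lambda ] = [ b ]

Solving the linear system:
  x*      = (1.375, 1.625)
  lambda* = (9.75)
  f(x*)   = 31.4375

x* = (1.375, 1.625), lambda* = (9.75)


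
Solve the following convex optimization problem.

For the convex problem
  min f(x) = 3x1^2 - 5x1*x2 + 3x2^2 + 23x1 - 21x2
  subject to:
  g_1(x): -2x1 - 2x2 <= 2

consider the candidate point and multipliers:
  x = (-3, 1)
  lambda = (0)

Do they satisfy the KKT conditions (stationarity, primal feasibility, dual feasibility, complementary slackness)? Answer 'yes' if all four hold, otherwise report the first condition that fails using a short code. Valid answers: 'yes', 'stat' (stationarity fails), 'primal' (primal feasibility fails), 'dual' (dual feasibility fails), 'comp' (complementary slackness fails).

Gradient of f: grad f(x) = Q x + c = (0, 0)
Constraint values g_i(x) = a_i^T x - b_i:
  g_1((-3, 1)) = 2
Stationarity residual: grad f(x) + sum_i lambda_i a_i = (0, 0)
  -> stationarity OK
Primal feasibility (all g_i <= 0): FAILS
Dual feasibility (all lambda_i >= 0): OK
Complementary slackness (lambda_i * g_i(x) = 0 for all i): OK

Verdict: the first failing condition is primal_feasibility -> primal.

primal


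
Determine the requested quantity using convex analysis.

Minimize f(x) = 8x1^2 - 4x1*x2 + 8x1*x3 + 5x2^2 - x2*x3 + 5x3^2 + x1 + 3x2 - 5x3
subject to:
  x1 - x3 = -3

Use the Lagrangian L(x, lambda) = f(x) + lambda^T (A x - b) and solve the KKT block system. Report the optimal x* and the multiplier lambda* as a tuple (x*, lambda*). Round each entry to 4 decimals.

Form the Lagrangian:
  L(x, lambda) = (1/2) x^T Q x + c^T x + lambda^T (A x - b)
Stationarity (grad_x L = 0): Q x + c + A^T lambda = 0.
Primal feasibility: A x = b.

This gives the KKT block system:
  [ Q   A^T ] [ x     ]   [-c ]
  [ A    0  ] [ lambda ] = [ b ]

Solving the linear system:
  x*      = (-1.2658, -0.6329, 1.7342)
  lambda* = (2.8481)
  f(x*)   = -1.6456

x* = (-1.2658, -0.6329, 1.7342), lambda* = (2.8481)


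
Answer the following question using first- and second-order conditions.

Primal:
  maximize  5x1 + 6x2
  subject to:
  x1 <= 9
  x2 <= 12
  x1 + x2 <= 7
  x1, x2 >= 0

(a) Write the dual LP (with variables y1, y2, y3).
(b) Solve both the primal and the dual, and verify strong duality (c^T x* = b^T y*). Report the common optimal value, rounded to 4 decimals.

The standard primal-dual pair for 'max c^T x s.t. A x <= b, x >= 0' is:
  Dual:  min b^T y  s.t.  A^T y >= c,  y >= 0.

So the dual LP is:
  minimize  9y1 + 12y2 + 7y3
  subject to:
    y1 + y3 >= 5
    y2 + y3 >= 6
    y1, y2, y3 >= 0

Solving the primal: x* = (0, 7).
  primal value c^T x* = 42.
Solving the dual: y* = (0, 0, 6).
  dual value b^T y* = 42.
Strong duality: c^T x* = b^T y*. Confirmed.

42


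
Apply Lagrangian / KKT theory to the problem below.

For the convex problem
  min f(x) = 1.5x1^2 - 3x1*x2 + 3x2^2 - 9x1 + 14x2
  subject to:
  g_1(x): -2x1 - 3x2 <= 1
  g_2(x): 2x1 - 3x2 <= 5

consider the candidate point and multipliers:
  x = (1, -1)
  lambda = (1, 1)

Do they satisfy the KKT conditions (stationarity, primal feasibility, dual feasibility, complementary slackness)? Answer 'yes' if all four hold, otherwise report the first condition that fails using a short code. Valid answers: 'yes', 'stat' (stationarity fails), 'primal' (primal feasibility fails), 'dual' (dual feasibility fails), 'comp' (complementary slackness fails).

Gradient of f: grad f(x) = Q x + c = (-3, 5)
Constraint values g_i(x) = a_i^T x - b_i:
  g_1((1, -1)) = 0
  g_2((1, -1)) = 0
Stationarity residual: grad f(x) + sum_i lambda_i a_i = (-3, -1)
  -> stationarity FAILS
Primal feasibility (all g_i <= 0): OK
Dual feasibility (all lambda_i >= 0): OK
Complementary slackness (lambda_i * g_i(x) = 0 for all i): OK

Verdict: the first failing condition is stationarity -> stat.

stat


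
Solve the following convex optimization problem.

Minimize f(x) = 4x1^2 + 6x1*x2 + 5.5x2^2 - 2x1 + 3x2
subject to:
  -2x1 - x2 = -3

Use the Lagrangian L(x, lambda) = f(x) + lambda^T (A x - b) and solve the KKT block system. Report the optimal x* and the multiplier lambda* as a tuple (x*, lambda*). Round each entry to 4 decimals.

Form the Lagrangian:
  L(x, lambda) = (1/2) x^T Q x + c^T x + lambda^T (A x - b)
Stationarity (grad_x L = 0): Q x + c + A^T lambda = 0.
Primal feasibility: A x = b.

This gives the KKT block system:
  [ Q   A^T ] [ x     ]   [-c ]
  [ A    0  ] [ lambda ] = [ b ]

Solving the linear system:
  x*      = (2, -1)
  lambda* = (4)
  f(x*)   = 2.5

x* = (2, -1), lambda* = (4)


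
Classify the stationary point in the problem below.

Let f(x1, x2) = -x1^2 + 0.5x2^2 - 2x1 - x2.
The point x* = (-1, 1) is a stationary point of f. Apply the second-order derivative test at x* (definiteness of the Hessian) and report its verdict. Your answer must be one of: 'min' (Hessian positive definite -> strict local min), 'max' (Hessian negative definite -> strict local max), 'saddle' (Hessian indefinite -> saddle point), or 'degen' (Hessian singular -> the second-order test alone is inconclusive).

Compute the Hessian H = grad^2 f:
  H = [[-2, 0], [0, 1]]
Verify stationarity: grad f(x*) = H x* + g = (0, 0).
Eigenvalues of H: -2, 1.
Eigenvalues have mixed signs, so H is indefinite -> x* is a saddle point.

saddle


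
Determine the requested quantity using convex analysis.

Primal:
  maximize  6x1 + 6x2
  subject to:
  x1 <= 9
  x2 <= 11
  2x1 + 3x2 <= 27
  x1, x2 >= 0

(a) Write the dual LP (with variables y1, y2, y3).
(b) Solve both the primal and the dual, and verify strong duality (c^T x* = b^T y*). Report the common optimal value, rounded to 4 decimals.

The standard primal-dual pair for 'max c^T x s.t. A x <= b, x >= 0' is:
  Dual:  min b^T y  s.t.  A^T y >= c,  y >= 0.

So the dual LP is:
  minimize  9y1 + 11y2 + 27y3
  subject to:
    y1 + 2y3 >= 6
    y2 + 3y3 >= 6
    y1, y2, y3 >= 0

Solving the primal: x* = (9, 3).
  primal value c^T x* = 72.
Solving the dual: y* = (2, 0, 2).
  dual value b^T y* = 72.
Strong duality: c^T x* = b^T y*. Confirmed.

72


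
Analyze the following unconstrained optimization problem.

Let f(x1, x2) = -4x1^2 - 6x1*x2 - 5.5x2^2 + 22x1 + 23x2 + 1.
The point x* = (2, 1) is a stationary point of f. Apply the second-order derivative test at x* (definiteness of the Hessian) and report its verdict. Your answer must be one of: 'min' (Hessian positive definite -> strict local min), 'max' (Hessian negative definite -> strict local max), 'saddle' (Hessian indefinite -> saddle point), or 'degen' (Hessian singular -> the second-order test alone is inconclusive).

Compute the Hessian H = grad^2 f:
  H = [[-8, -6], [-6, -11]]
Verify stationarity: grad f(x*) = H x* + g = (0, 0).
Eigenvalues of H: -15.6847, -3.3153.
Both eigenvalues < 0, so H is negative definite -> x* is a strict local max.

max


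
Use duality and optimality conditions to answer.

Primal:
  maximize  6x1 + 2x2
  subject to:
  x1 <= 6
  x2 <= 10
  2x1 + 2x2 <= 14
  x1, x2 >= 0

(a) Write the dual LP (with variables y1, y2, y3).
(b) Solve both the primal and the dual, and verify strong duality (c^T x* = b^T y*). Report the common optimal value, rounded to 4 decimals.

The standard primal-dual pair for 'max c^T x s.t. A x <= b, x >= 0' is:
  Dual:  min b^T y  s.t.  A^T y >= c,  y >= 0.

So the dual LP is:
  minimize  6y1 + 10y2 + 14y3
  subject to:
    y1 + 2y3 >= 6
    y2 + 2y3 >= 2
    y1, y2, y3 >= 0

Solving the primal: x* = (6, 1).
  primal value c^T x* = 38.
Solving the dual: y* = (4, 0, 1).
  dual value b^T y* = 38.
Strong duality: c^T x* = b^T y*. Confirmed.

38
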